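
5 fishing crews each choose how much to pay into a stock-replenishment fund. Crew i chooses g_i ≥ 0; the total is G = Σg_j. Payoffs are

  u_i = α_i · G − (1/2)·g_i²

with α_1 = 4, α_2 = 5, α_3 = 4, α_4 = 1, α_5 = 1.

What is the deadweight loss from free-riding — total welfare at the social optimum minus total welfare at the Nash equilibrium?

367

Crew i's FOC: ∂u_i/∂g_i = α_i − g_i = 0, so g_i* = α_i.
NE contributions = (4, 5, 4, 1, 1); G = 15.
W^NE = (Σα)·G − ½Σα_i² = 15² − ½·59 = 195.5.
Planner sets g_i = Σα_j = 15 for every i, so G^SO = 5·15 = 75.
W^SO = (Σα)·G^SO − ½·5·(Σα)² = (5/2)·15² = 562.5.
Deadweight loss = W^SO − W^NE = 367.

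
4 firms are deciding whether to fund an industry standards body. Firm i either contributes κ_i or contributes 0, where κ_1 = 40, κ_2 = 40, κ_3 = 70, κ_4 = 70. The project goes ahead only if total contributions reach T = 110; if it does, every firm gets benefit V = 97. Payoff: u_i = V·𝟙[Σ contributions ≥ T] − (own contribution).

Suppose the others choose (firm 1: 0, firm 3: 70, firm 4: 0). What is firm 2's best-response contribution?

Others' total = 70. Contributing 40 brings total to 110 ≥ 110: gain V − κ_2 = 57.
Best response: 40.

40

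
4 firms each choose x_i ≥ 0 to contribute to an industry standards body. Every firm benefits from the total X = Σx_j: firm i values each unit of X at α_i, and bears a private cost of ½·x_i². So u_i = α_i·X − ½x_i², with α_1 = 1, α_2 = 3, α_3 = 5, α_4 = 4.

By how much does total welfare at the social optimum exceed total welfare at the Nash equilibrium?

194.5

Firm i's FOC: ∂u_i/∂x_i = α_i − x_i = 0, so x_i* = α_i.
NE contributions = (1, 3, 5, 4); X = 13.
W^NE = (Σα)·X − ½Σα_i² = 13² − ½·51 = 143.5.
Planner sets x_i = Σα_j = 13 for every i, so X^SO = 4·13 = 52.
W^SO = (Σα)·X^SO − ½·4·(Σα)² = (4/2)·13² = 338.
Deadweight loss = W^SO − W^NE = 194.5.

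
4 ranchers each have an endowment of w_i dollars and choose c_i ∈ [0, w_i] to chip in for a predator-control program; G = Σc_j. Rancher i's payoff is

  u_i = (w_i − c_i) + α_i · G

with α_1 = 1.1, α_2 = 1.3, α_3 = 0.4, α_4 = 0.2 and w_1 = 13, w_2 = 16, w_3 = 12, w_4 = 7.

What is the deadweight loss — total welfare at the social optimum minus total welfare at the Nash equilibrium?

38

∂u_i/∂c_i = α_i − 1, so rancher i contributes w_i if α_i > 1, else 0.
α_i > 1 for i ∈ {1, 2}; NE contributions (13, 16, 0, 0), G = 29.
W^NE = Σw_i − G^NE + (Σα_i)·G^NE = 48 + 2·29 = 106.
Planner: ∂(Σu_j)/∂c_i = Σα_j − 1 = 2 > 0, so everyone contributes w_i; G^SO = 48, W^SO = 48 + 2·48 = 144.
Deadweight loss = 38.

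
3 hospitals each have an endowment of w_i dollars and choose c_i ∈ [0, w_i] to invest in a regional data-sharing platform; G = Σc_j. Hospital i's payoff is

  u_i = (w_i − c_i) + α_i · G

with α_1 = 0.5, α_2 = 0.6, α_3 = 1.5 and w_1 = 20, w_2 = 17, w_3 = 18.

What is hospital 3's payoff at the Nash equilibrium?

∂u_i/∂c_i = α_i − 1, so hospital i contributes w_i if α_i > 1, else 0.
α_i > 1 for i ∈ {3}; NE contributions (0, 0, 18), G = 18.
u_3 = (18 − 18) + 1.5·18 = 27.

27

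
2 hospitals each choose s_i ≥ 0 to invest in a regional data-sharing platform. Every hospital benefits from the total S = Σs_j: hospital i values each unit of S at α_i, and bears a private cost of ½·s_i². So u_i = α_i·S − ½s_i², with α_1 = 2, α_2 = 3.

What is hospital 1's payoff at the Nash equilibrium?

Hospital i's FOC: ∂u_i/∂s_i = α_i − s_i = 0, so s_i* = α_i.
NE contributions = (2, 3); S = 5.
u_1 = α_1·S − ½·(s_1)² = 2·5 − ½·2² = 8.

8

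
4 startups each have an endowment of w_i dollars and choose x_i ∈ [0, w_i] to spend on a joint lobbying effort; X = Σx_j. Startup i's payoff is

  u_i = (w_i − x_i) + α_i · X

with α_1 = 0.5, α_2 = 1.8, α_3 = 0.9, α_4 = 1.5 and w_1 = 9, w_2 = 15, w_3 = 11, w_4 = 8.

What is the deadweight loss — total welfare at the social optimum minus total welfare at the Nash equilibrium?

74

∂u_i/∂x_i = α_i − 1, so startup i contributes w_i if α_i > 1, else 0.
α_i > 1 for i ∈ {2, 4}; NE contributions (0, 15, 0, 8), X = 23.
W^NE = Σw_i − X^NE + (Σα_i)·X^NE = 43 + 3.7·23 = 128.1.
Planner: ∂(Σu_j)/∂x_i = Σα_j − 1 = 3.7 > 0, so everyone contributes w_i; X^SO = 43, W^SO = 43 + 3.7·43 = 202.1.
Deadweight loss = 74.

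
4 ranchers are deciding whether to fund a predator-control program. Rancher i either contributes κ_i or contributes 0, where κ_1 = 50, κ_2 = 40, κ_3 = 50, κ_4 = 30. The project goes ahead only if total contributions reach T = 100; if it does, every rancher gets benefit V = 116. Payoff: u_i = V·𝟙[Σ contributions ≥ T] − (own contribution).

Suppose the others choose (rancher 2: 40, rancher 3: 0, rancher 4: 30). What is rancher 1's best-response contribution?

Others' total = 70. Contributing 50 brings total to 120 ≥ 100: gain V − κ_1 = 66.
Best response: 50.

50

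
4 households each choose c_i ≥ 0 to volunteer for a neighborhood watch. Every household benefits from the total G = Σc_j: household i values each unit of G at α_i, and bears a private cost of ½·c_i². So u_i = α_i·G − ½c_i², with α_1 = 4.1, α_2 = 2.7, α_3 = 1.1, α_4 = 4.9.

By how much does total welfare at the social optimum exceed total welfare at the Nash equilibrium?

188.5

Household i's FOC: ∂u_i/∂c_i = α_i − c_i = 0, so c_i* = α_i.
NE contributions = (4.1, 2.7, 1.1, 4.9); G = 12.8.
W^NE = (Σα)·G − ½Σα_i² = 12.8² − ½·49.32 = 139.18.
Planner sets c_i = Σα_j = 12.8 for every i, so G^SO = 4·12.8 = 51.2.
W^SO = (Σα)·G^SO − ½·4·(Σα)² = (4/2)·12.8² = 327.68.
Deadweight loss = W^SO − W^NE = 188.5.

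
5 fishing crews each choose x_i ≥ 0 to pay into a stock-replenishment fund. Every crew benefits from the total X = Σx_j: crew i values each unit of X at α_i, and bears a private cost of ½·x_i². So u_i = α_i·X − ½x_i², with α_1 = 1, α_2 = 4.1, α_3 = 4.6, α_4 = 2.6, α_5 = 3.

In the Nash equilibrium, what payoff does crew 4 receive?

Crew i's FOC: ∂u_i/∂x_i = α_i − x_i = 0, so x_i* = α_i.
NE contributions = (1, 4.1, 4.6, 2.6, 3); X = 15.3.
u_4 = α_4·X − ½·(x_4)² = 2.6·15.3 − ½·2.6² = 36.4.

36.4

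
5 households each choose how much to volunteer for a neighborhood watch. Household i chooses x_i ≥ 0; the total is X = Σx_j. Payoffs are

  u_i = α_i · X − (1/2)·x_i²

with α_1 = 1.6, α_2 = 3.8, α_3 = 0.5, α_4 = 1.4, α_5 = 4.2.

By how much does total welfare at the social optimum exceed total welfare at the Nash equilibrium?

216.8

Household i's FOC: ∂u_i/∂x_i = α_i − x_i = 0, so x_i* = α_i.
NE contributions = (1.6, 3.8, 0.5, 1.4, 4.2); X = 11.5.
W^NE = (Σα)·X − ½Σα_i² = 11.5² − ½·36.85 = 113.825.
Planner sets x_i = Σα_j = 11.5 for every i, so X^SO = 5·11.5 = 57.5.
W^SO = (Σα)·X^SO − ½·5·(Σα)² = (5/2)·11.5² = 330.625.
Deadweight loss = W^SO − W^NE = 216.8.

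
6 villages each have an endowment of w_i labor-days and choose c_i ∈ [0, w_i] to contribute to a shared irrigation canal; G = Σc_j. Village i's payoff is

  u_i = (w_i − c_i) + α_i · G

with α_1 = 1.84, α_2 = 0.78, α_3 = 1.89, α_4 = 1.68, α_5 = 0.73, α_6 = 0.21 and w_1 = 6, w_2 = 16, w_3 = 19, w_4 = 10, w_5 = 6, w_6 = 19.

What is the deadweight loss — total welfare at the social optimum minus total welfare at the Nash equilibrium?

251.33

∂u_i/∂c_i = α_i − 1, so village i contributes w_i if α_i > 1, else 0.
α_i > 1 for i ∈ {1, 3, 4}; NE contributions (6, 0, 19, 10, 0, 0), G = 35.
W^NE = Σw_i − G^NE + (Σα_i)·G^NE = 76 + 6.13·35 = 290.55.
Planner: ∂(Σu_j)/∂c_i = Σα_j − 1 = 6.13 > 0, so everyone contributes w_i; G^SO = 76, W^SO = 76 + 6.13·76 = 541.88.
Deadweight loss = 251.33.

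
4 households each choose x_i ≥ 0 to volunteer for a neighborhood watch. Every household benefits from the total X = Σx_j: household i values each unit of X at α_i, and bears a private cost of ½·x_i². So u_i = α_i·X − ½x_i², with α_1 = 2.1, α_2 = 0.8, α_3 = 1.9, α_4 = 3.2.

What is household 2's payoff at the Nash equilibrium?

6.08

Household i's FOC: ∂u_i/∂x_i = α_i − x_i = 0, so x_i* = α_i.
NE contributions = (2.1, 0.8, 1.9, 3.2); X = 8.
u_2 = α_2·X − ½·(x_2)² = 0.8·8 − ½·0.8² = 6.08.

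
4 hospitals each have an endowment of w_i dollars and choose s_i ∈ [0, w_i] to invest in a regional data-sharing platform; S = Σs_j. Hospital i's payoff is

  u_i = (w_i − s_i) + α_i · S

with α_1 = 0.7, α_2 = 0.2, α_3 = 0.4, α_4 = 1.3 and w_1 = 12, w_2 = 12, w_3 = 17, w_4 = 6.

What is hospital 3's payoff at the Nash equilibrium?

∂u_i/∂s_i = α_i − 1, so hospital i contributes w_i if α_i > 1, else 0.
α_i > 1 for i ∈ {4}; NE contributions (0, 0, 0, 6), S = 6.
u_3 = (17 − 0) + 0.4·6 = 19.4.

19.4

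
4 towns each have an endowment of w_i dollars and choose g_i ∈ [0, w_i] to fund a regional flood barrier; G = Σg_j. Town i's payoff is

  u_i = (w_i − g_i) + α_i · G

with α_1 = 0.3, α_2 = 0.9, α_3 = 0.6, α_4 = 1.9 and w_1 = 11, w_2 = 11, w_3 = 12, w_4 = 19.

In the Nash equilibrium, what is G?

19

∂u_i/∂g_i = α_i − 1, so town i contributes w_i if α_i > 1, else 0.
α_i > 1 for i ∈ {4}; NE contributions (0, 0, 0, 19), G = 19.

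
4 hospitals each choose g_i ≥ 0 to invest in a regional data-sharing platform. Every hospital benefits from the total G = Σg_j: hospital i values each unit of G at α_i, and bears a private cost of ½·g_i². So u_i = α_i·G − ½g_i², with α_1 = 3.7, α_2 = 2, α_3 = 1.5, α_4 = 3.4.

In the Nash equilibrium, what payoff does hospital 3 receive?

Hospital i's FOC: ∂u_i/∂g_i = α_i − g_i = 0, so g_i* = α_i.
NE contributions = (3.7, 2, 1.5, 3.4); G = 10.6.
u_3 = α_3·G − ½·(g_3)² = 1.5·10.6 − ½·1.5² = 14.775.

14.775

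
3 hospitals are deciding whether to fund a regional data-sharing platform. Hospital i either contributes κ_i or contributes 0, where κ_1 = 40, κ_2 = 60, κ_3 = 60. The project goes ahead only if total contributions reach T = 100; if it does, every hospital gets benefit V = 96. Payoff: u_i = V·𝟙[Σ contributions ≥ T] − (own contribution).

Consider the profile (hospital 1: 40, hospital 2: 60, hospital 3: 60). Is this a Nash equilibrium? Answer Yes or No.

Total = 160 ≥ 100: provided.
Hospital 1 (pledges 40, payoff 56): dropping to 0 → total 120, payoff 96. Profitable deviation.

No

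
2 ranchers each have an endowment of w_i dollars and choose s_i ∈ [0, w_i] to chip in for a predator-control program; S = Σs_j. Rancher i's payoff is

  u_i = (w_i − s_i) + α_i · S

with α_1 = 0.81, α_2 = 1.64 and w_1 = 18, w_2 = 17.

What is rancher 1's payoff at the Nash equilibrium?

∂u_i/∂s_i = α_i − 1, so rancher i contributes w_i if α_i > 1, else 0.
α_i > 1 for i ∈ {2}; NE contributions (0, 17), S = 17.
u_1 = (18 − 0) + 0.81·17 = 31.77.

31.77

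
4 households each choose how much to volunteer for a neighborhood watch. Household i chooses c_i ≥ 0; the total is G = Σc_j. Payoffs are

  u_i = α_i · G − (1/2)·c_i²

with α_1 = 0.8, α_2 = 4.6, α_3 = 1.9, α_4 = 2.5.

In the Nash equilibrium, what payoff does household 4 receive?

Household i's FOC: ∂u_i/∂c_i = α_i − c_i = 0, so c_i* = α_i.
NE contributions = (0.8, 4.6, 1.9, 2.5); G = 9.8.
u_4 = α_4·G − ½·(c_4)² = 2.5·9.8 − ½·2.5² = 21.375.

21.375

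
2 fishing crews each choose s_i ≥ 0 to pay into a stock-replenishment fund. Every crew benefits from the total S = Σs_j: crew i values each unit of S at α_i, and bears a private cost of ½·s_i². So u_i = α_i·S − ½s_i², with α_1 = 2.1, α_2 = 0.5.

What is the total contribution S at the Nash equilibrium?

Crew i's FOC: ∂u_i/∂s_i = α_i − s_i = 0, so s_i* = α_i.
NE contributions = (2.1, 0.5); S = 2.6.

2.6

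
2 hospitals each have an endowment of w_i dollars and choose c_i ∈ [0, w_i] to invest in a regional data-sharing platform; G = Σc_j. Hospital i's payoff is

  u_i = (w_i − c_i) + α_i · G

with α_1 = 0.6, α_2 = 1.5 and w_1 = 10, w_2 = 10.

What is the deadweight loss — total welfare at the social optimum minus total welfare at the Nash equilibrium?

11

∂u_i/∂c_i = α_i − 1, so hospital i contributes w_i if α_i > 1, else 0.
α_i > 1 for i ∈ {2}; NE contributions (0, 10), G = 10.
W^NE = Σw_i − G^NE + (Σα_i)·G^NE = 20 + 1.1·10 = 31.
Planner: ∂(Σu_j)/∂c_i = Σα_j − 1 = 1.1 > 0, so everyone contributes w_i; G^SO = 20, W^SO = 20 + 1.1·20 = 42.
Deadweight loss = 11.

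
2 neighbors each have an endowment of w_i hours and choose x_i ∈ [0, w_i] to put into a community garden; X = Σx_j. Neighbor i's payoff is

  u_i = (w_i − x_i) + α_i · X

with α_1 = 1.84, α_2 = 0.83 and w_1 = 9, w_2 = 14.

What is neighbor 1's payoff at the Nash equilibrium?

16.56

∂u_i/∂x_i = α_i − 1, so neighbor i contributes w_i if α_i > 1, else 0.
α_i > 1 for i ∈ {1}; NE contributions (9, 0), X = 9.
u_1 = (9 − 9) + 1.84·9 = 16.56.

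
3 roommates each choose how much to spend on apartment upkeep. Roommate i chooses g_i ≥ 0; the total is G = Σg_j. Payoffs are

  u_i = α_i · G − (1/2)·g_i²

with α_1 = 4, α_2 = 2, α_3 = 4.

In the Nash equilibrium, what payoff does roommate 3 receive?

32

Roommate i's FOC: ∂u_i/∂g_i = α_i − g_i = 0, so g_i* = α_i.
NE contributions = (4, 2, 4); G = 10.
u_3 = α_3·G − ½·(g_3)² = 4·10 − ½·4² = 32.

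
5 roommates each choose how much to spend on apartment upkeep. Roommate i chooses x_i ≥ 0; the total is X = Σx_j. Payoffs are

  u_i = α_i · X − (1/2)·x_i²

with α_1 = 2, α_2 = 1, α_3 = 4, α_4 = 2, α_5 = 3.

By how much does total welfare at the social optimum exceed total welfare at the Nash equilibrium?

233

Roommate i's FOC: ∂u_i/∂x_i = α_i − x_i = 0, so x_i* = α_i.
NE contributions = (2, 1, 4, 2, 3); X = 12.
W^NE = (Σα)·X − ½Σα_i² = 12² − ½·34 = 127.
Planner sets x_i = Σα_j = 12 for every i, so X^SO = 5·12 = 60.
W^SO = (Σα)·X^SO − ½·5·(Σα)² = (5/2)·12² = 360.
Deadweight loss = W^SO − W^NE = 233.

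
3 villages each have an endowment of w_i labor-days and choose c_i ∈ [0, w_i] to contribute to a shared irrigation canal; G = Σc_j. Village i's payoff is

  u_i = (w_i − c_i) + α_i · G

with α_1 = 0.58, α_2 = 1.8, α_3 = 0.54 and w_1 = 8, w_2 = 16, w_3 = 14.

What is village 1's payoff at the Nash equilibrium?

∂u_i/∂c_i = α_i − 1, so village i contributes w_i if α_i > 1, else 0.
α_i > 1 for i ∈ {2}; NE contributions (0, 16, 0), G = 16.
u_1 = (8 − 0) + 0.58·16 = 17.28.

17.28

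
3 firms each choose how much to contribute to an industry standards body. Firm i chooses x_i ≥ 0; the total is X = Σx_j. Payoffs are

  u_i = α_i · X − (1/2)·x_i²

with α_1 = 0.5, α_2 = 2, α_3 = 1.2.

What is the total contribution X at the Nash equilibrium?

3.7

Firm i's FOC: ∂u_i/∂x_i = α_i − x_i = 0, so x_i* = α_i.
NE contributions = (0.5, 2, 1.2); X = 3.7.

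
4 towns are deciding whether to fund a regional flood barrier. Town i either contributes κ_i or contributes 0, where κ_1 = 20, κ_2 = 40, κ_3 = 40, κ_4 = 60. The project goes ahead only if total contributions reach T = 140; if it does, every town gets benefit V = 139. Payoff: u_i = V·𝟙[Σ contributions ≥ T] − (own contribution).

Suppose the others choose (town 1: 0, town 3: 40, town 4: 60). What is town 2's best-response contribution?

40

Others' total = 100. Contributing 40 brings total to 140 ≥ 140: gain V − κ_2 = 99.
Best response: 40.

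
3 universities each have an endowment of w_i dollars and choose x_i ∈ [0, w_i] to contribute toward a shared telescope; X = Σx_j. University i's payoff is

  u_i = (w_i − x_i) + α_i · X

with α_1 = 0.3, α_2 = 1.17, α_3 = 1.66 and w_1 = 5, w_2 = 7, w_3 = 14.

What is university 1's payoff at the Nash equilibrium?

11.3

∂u_i/∂x_i = α_i − 1, so university i contributes w_i if α_i > 1, else 0.
α_i > 1 for i ∈ {2, 3}; NE contributions (0, 7, 14), X = 21.
u_1 = (5 − 0) + 0.3·21 = 11.3.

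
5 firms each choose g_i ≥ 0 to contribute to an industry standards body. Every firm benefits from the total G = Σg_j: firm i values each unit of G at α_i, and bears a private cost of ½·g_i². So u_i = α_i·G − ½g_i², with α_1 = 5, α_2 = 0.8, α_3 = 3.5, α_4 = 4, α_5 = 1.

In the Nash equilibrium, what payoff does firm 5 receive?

13.8

Firm i's FOC: ∂u_i/∂g_i = α_i − g_i = 0, so g_i* = α_i.
NE contributions = (5, 0.8, 3.5, 4, 1); G = 14.3.
u_5 = α_5·G − ½·(g_5)² = 1·14.3 − ½·1² = 13.8.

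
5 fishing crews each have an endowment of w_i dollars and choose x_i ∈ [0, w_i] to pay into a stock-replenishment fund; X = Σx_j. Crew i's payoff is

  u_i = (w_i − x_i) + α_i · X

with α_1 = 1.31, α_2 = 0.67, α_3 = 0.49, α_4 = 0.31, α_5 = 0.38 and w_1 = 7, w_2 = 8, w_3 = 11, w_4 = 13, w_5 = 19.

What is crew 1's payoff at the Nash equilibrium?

9.17

∂u_i/∂x_i = α_i − 1, so crew i contributes w_i if α_i > 1, else 0.
α_i > 1 for i ∈ {1}; NE contributions (7, 0, 0, 0, 0), X = 7.
u_1 = (7 − 7) + 1.31·7 = 9.17.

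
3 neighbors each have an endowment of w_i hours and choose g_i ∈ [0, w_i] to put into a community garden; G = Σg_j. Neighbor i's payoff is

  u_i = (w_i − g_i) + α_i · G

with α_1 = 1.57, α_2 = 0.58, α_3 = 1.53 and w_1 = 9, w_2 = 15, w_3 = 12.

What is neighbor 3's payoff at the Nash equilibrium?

32.13

∂u_i/∂g_i = α_i − 1, so neighbor i contributes w_i if α_i > 1, else 0.
α_i > 1 for i ∈ {1, 3}; NE contributions (9, 0, 12), G = 21.
u_3 = (12 − 12) + 1.53·21 = 32.13.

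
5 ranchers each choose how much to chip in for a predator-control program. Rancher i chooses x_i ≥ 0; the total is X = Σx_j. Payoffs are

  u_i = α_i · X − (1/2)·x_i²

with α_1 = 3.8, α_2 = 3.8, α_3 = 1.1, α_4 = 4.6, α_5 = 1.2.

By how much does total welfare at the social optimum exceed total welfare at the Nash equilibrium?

Rancher i's FOC: ∂u_i/∂x_i = α_i − x_i = 0, so x_i* = α_i.
NE contributions = (3.8, 3.8, 1.1, 4.6, 1.2); X = 14.5.
W^NE = (Σα)·X − ½Σα_i² = 14.5² − ½·52.69 = 183.905.
Planner sets x_i = Σα_j = 14.5 for every i, so X^SO = 5·14.5 = 72.5.
W^SO = (Σα)·X^SO − ½·5·(Σα)² = (5/2)·14.5² = 525.625.
Deadweight loss = W^SO − W^NE = 341.72.

341.72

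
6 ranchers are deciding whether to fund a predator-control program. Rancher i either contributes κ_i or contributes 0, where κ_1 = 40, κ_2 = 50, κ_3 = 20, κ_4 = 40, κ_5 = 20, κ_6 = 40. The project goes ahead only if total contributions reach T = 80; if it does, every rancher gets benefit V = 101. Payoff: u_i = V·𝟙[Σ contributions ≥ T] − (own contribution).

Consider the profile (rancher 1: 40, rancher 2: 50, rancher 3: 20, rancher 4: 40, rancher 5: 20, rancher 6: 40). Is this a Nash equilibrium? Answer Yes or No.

No

Total = 210 ≥ 80: provided.
Rancher 1 (pledges 40, payoff 61): dropping to 0 → total 170, payoff 101. Profitable deviation.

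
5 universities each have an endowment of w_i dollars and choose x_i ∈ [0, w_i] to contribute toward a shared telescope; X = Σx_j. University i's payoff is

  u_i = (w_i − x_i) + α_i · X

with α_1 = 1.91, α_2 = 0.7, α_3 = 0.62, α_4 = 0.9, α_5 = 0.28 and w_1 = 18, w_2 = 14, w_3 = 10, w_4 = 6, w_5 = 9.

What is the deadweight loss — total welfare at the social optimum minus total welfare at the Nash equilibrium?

∂u_i/∂x_i = α_i − 1, so university i contributes w_i if α_i > 1, else 0.
α_i > 1 for i ∈ {1}; NE contributions (18, 0, 0, 0, 0), X = 18.
W^NE = Σw_i − X^NE + (Σα_i)·X^NE = 57 + 3.41·18 = 118.38.
Planner: ∂(Σu_j)/∂x_i = Σα_j − 1 = 3.41 > 0, so everyone contributes w_i; X^SO = 57, W^SO = 57 + 3.41·57 = 251.37.
Deadweight loss = 132.99.

132.99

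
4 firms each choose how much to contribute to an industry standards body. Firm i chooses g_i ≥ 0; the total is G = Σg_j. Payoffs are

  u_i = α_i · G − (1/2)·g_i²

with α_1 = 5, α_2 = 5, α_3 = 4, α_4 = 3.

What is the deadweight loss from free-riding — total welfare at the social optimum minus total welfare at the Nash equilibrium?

326.5

Firm i's FOC: ∂u_i/∂g_i = α_i − g_i = 0, so g_i* = α_i.
NE contributions = (5, 5, 4, 3); G = 17.
W^NE = (Σα)·G − ½Σα_i² = 17² − ½·75 = 251.5.
Planner sets g_i = Σα_j = 17 for every i, so G^SO = 4·17 = 68.
W^SO = (Σα)·G^SO − ½·4·(Σα)² = (4/2)·17² = 578.
Deadweight loss = W^SO − W^NE = 326.5.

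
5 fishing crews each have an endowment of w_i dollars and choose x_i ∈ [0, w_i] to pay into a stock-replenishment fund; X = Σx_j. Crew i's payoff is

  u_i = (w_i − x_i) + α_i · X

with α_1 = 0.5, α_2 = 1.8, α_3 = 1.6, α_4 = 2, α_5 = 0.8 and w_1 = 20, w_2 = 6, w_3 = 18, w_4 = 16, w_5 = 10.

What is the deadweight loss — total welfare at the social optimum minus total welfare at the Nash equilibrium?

171

∂u_i/∂x_i = α_i − 1, so crew i contributes w_i if α_i > 1, else 0.
α_i > 1 for i ∈ {2, 3, 4}; NE contributions (0, 6, 18, 16, 0), X = 40.
W^NE = Σw_i − X^NE + (Σα_i)·X^NE = 70 + 5.7·40 = 298.
Planner: ∂(Σu_j)/∂x_i = Σα_j − 1 = 5.7 > 0, so everyone contributes w_i; X^SO = 70, W^SO = 70 + 5.7·70 = 469.
Deadweight loss = 171.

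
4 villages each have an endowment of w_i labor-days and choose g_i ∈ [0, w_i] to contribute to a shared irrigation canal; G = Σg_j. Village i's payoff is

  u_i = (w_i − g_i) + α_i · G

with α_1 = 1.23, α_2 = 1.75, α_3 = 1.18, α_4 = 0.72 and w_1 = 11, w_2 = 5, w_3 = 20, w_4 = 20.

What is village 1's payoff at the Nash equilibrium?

∂u_i/∂g_i = α_i − 1, so village i contributes w_i if α_i > 1, else 0.
α_i > 1 for i ∈ {1, 2, 3}; NE contributions (11, 5, 20, 0), G = 36.
u_1 = (11 − 11) + 1.23·36 = 44.28.

44.28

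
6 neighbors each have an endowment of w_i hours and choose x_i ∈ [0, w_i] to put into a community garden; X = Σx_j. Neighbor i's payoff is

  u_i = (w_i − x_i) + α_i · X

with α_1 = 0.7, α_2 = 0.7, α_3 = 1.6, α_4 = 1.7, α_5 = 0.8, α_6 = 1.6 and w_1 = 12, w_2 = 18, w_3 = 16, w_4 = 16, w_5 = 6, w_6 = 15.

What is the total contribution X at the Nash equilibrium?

47

∂u_i/∂x_i = α_i − 1, so neighbor i contributes w_i if α_i > 1, else 0.
α_i > 1 for i ∈ {3, 4, 6}; NE contributions (0, 0, 16, 16, 0, 15), X = 47.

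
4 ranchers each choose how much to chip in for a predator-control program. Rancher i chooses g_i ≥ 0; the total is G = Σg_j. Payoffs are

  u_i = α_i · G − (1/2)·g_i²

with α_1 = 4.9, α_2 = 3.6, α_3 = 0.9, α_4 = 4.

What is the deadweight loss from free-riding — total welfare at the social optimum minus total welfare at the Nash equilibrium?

206.45

Rancher i's FOC: ∂u_i/∂g_i = α_i − g_i = 0, so g_i* = α_i.
NE contributions = (4.9, 3.6, 0.9, 4); G = 13.4.
W^NE = (Σα)·G − ½Σα_i² = 13.4² − ½·53.78 = 152.67.
Planner sets g_i = Σα_j = 13.4 for every i, so G^SO = 4·13.4 = 53.6.
W^SO = (Σα)·G^SO − ½·4·(Σα)² = (4/2)·13.4² = 359.12.
Deadweight loss = W^SO − W^NE = 206.45.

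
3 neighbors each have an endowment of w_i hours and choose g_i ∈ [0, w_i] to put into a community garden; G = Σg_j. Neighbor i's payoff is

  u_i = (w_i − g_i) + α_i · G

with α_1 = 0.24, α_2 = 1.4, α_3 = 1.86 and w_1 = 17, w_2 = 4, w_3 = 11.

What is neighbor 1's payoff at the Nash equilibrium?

20.6

∂u_i/∂g_i = α_i − 1, so neighbor i contributes w_i if α_i > 1, else 0.
α_i > 1 for i ∈ {2, 3}; NE contributions (0, 4, 11), G = 15.
u_1 = (17 − 0) + 0.24·15 = 20.6.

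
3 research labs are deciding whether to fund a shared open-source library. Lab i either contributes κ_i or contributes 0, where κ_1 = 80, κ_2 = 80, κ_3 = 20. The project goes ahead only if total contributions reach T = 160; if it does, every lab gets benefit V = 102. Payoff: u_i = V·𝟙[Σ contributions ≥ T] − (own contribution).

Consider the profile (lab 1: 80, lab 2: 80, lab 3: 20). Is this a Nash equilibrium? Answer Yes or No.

Total = 180 ≥ 160: provided.
Lab 1 (pledges 80, payoff 22): dropping to 0 → total 100, payoff 0. No gain.
Lab 2 (pledges 80, payoff 22): dropping to 0 → total 100, payoff 0. No gain.
Lab 3 (pledges 20, payoff 82): dropping to 0 → total 160, payoff 102. Profitable deviation.

No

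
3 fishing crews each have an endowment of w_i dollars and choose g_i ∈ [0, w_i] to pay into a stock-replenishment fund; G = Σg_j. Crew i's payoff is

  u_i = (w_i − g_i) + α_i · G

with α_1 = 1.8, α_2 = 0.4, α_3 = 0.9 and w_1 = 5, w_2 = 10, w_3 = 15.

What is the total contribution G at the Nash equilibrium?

5

∂u_i/∂g_i = α_i − 1, so crew i contributes w_i if α_i > 1, else 0.
α_i > 1 for i ∈ {1}; NE contributions (5, 0, 0), G = 5.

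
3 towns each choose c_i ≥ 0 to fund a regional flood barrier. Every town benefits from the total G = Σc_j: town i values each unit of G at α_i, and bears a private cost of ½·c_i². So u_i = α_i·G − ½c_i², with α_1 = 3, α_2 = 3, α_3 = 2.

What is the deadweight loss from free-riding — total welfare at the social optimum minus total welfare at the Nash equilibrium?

43

Town i's FOC: ∂u_i/∂c_i = α_i − c_i = 0, so c_i* = α_i.
NE contributions = (3, 3, 2); G = 8.
W^NE = (Σα)·G − ½Σα_i² = 8² − ½·22 = 53.
Planner sets c_i = Σα_j = 8 for every i, so G^SO = 3·8 = 24.
W^SO = (Σα)·G^SO − ½·3·(Σα)² = (3/2)·8² = 96.
Deadweight loss = W^SO − W^NE = 43.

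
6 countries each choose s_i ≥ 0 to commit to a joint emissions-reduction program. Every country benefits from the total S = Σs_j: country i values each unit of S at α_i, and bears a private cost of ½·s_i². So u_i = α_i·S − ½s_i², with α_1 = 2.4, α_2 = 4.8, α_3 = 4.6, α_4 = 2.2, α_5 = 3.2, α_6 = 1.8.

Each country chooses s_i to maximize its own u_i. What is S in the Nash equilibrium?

Country i's FOC: ∂u_i/∂s_i = α_i − s_i = 0, so s_i* = α_i.
NE contributions = (2.4, 4.8, 4.6, 2.2, 3.2, 1.8); S = 19.

19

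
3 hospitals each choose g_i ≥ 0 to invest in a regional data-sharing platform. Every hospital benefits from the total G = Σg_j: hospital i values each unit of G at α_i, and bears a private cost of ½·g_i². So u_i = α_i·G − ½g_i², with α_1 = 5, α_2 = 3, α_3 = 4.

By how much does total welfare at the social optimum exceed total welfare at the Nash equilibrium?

Hospital i's FOC: ∂u_i/∂g_i = α_i − g_i = 0, so g_i* = α_i.
NE contributions = (5, 3, 4); G = 12.
W^NE = (Σα)·G − ½Σα_i² = 12² − ½·50 = 119.
Planner sets g_i = Σα_j = 12 for every i, so G^SO = 3·12 = 36.
W^SO = (Σα)·G^SO − ½·3·(Σα)² = (3/2)·12² = 216.
Deadweight loss = W^SO − W^NE = 97.

97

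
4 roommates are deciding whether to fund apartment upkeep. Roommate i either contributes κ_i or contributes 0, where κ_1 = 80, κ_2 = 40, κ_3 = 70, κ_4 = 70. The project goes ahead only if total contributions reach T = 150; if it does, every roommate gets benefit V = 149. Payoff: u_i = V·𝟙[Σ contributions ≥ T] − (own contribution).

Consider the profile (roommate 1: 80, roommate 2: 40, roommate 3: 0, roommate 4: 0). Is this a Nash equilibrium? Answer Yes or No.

No

Total = 120 < 150: not provided.
Roommate 1 (pledges 80, payoff -80): dropping to 0 → total 40, payoff 0. Profitable deviation.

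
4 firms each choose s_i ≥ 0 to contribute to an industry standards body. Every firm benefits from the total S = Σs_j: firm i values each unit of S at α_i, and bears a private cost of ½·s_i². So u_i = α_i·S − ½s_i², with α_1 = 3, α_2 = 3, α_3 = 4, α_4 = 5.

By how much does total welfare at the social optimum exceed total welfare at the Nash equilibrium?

254.5

Firm i's FOC: ∂u_i/∂s_i = α_i − s_i = 0, so s_i* = α_i.
NE contributions = (3, 3, 4, 5); S = 15.
W^NE = (Σα)·S − ½Σα_i² = 15² − ½·59 = 195.5.
Planner sets s_i = Σα_j = 15 for every i, so S^SO = 4·15 = 60.
W^SO = (Σα)·S^SO − ½·4·(Σα)² = (4/2)·15² = 450.
Deadweight loss = W^SO − W^NE = 254.5.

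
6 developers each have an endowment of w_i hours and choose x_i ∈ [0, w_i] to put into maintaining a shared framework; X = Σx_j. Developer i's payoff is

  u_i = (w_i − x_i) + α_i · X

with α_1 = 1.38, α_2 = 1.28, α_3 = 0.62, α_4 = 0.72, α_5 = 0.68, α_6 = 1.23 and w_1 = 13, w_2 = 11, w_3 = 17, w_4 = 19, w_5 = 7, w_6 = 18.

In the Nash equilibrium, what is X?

42

∂u_i/∂x_i = α_i − 1, so developer i contributes w_i if α_i > 1, else 0.
α_i > 1 for i ∈ {1, 2, 6}; NE contributions (13, 11, 0, 0, 0, 18), X = 42.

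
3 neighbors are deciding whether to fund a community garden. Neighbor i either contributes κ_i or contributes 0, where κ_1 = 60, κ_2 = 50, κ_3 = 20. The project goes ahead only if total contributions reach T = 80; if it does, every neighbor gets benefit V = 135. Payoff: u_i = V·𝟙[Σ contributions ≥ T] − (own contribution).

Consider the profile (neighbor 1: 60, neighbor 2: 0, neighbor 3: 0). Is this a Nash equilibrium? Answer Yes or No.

Total = 60 < 80: not provided.
Neighbor 1 (pledges 60, payoff -60): dropping to 0 → total 0, payoff 0. Profitable deviation.

No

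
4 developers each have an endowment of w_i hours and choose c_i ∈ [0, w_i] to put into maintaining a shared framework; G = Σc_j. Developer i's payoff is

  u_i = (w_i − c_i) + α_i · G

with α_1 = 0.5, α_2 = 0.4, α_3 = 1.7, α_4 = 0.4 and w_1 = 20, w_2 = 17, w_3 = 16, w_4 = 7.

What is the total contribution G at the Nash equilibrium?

∂u_i/∂c_i = α_i − 1, so developer i contributes w_i if α_i > 1, else 0.
α_i > 1 for i ∈ {3}; NE contributions (0, 0, 16, 0), G = 16.

16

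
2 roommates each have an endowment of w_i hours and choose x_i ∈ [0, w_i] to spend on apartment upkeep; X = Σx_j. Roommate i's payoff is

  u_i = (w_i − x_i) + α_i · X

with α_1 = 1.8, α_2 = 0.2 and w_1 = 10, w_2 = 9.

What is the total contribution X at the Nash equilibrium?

10

∂u_i/∂x_i = α_i − 1, so roommate i contributes w_i if α_i > 1, else 0.
α_i > 1 for i ∈ {1}; NE contributions (10, 0), X = 10.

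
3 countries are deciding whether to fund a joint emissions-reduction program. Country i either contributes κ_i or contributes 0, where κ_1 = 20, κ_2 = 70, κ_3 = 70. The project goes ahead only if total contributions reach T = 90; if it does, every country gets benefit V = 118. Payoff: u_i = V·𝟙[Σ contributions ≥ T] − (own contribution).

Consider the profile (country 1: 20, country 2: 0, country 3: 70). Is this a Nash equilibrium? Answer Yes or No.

Yes

Total = 90 ≥ 90: provided.
Country 1 (pledges 20, payoff 98): dropping to 0 → total 70, payoff 0. No gain.
Country 2 (pledges 0, payoff 118): pledging 70 → total 160, payoff 48. No gain.
Country 3 (pledges 70, payoff 48): dropping to 0 → total 20, payoff 0. No gain.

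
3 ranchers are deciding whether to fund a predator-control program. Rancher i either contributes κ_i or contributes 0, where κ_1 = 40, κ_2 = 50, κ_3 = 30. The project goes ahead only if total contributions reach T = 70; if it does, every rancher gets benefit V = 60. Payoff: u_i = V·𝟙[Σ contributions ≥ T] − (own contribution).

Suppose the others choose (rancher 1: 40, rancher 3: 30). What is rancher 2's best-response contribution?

0

Others' total = 70 ≥ 70; contributing adds cost 50 for no extra benefit.
Best response: 0.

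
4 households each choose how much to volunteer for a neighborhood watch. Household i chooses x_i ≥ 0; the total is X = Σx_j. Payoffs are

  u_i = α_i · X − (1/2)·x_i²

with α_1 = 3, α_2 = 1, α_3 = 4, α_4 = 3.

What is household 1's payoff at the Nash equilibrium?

28.5

Household i's FOC: ∂u_i/∂x_i = α_i − x_i = 0, so x_i* = α_i.
NE contributions = (3, 1, 4, 3); X = 11.
u_1 = α_1·X − ½·(x_1)² = 3·11 − ½·3² = 28.5.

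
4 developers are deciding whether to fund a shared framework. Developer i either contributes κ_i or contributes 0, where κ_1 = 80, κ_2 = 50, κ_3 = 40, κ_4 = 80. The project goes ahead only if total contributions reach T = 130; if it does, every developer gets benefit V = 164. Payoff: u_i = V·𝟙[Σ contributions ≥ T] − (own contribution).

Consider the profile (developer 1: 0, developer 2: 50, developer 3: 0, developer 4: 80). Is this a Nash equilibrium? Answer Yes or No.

Yes

Total = 130 ≥ 130: provided.
Developer 1 (pledges 0, payoff 164): pledging 80 → total 210, payoff 84. No gain.
Developer 2 (pledges 50, payoff 114): dropping to 0 → total 80, payoff 0. No gain.
Developer 3 (pledges 0, payoff 164): pledging 40 → total 170, payoff 124. No gain.
Developer 4 (pledges 80, payoff 84): dropping to 0 → total 50, payoff 0. No gain.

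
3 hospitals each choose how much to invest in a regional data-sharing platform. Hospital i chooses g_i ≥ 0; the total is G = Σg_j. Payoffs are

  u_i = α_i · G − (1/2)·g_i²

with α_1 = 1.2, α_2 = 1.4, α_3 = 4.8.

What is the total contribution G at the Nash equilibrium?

Hospital i's FOC: ∂u_i/∂g_i = α_i − g_i = 0, so g_i* = α_i.
NE contributions = (1.2, 1.4, 4.8); G = 7.4.

7.4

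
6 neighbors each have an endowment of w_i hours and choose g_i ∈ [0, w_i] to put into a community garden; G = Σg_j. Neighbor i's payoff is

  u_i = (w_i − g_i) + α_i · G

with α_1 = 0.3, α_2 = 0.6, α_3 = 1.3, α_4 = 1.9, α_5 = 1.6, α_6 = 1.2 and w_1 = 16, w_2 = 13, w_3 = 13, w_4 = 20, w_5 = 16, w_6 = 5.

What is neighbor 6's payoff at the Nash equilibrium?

∂u_i/∂g_i = α_i − 1, so neighbor i contributes w_i if α_i > 1, else 0.
α_i > 1 for i ∈ {3, 4, 5, 6}; NE contributions (0, 0, 13, 20, 16, 5), G = 54.
u_6 = (5 − 5) + 1.2·54 = 64.8.

64.8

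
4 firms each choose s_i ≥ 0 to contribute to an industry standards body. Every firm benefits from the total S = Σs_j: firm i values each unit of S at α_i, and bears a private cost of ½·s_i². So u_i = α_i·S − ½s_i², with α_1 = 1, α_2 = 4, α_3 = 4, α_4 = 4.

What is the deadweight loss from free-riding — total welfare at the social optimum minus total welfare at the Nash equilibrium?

193.5

Firm i's FOC: ∂u_i/∂s_i = α_i − s_i = 0, so s_i* = α_i.
NE contributions = (1, 4, 4, 4); S = 13.
W^NE = (Σα)·S − ½Σα_i² = 13² − ½·49 = 144.5.
Planner sets s_i = Σα_j = 13 for every i, so S^SO = 4·13 = 52.
W^SO = (Σα)·S^SO − ½·4·(Σα)² = (4/2)·13² = 338.
Deadweight loss = W^SO − W^NE = 193.5.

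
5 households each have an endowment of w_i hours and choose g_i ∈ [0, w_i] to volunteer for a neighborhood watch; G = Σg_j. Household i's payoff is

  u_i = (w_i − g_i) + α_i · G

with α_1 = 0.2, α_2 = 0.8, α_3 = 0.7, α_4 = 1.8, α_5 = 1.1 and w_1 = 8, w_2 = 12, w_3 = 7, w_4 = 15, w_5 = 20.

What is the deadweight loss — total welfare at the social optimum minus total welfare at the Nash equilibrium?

97.2

∂u_i/∂g_i = α_i − 1, so household i contributes w_i if α_i > 1, else 0.
α_i > 1 for i ∈ {4, 5}; NE contributions (0, 0, 0, 15, 20), G = 35.
W^NE = Σw_i − G^NE + (Σα_i)·G^NE = 62 + 3.6·35 = 188.
Planner: ∂(Σu_j)/∂g_i = Σα_j − 1 = 3.6 > 0, so everyone contributes w_i; G^SO = 62, W^SO = 62 + 3.6·62 = 285.2.
Deadweight loss = 97.2.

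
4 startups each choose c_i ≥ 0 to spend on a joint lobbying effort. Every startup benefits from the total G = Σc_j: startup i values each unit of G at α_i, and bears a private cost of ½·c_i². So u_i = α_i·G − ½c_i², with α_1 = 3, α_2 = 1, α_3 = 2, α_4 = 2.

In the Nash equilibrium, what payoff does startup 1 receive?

Startup i's FOC: ∂u_i/∂c_i = α_i − c_i = 0, so c_i* = α_i.
NE contributions = (3, 1, 2, 2); G = 8.
u_1 = α_1·G − ½·(c_1)² = 3·8 − ½·3² = 19.5.

19.5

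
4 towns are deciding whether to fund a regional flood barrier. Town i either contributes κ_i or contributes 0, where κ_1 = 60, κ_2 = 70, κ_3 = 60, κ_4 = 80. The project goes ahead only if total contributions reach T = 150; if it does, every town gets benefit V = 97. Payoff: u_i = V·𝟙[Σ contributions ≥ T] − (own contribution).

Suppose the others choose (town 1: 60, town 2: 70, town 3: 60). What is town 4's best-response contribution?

0

Others' total = 190 ≥ 150; contributing adds cost 80 for no extra benefit.
Best response: 0.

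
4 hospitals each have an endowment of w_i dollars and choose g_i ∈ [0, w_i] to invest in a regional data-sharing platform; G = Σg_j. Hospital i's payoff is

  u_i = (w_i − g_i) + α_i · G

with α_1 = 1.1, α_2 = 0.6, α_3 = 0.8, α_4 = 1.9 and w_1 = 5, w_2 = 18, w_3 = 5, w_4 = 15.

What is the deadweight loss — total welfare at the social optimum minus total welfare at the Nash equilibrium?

∂u_i/∂g_i = α_i − 1, so hospital i contributes w_i if α_i > 1, else 0.
α_i > 1 for i ∈ {1, 4}; NE contributions (5, 0, 0, 15), G = 20.
W^NE = Σw_i − G^NE + (Σα_i)·G^NE = 43 + 3.4·20 = 111.
Planner: ∂(Σu_j)/∂g_i = Σα_j − 1 = 3.4 > 0, so everyone contributes w_i; G^SO = 43, W^SO = 43 + 3.4·43 = 189.2.
Deadweight loss = 78.2.

78.2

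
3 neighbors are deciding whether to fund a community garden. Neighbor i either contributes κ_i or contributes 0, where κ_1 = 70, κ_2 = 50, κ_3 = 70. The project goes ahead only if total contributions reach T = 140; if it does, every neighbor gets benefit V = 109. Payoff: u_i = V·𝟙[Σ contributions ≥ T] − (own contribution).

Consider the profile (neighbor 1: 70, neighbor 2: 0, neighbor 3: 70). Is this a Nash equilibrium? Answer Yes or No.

Total = 140 ≥ 140: provided.
Neighbor 1 (pledges 70, payoff 39): dropping to 0 → total 70, payoff 0. No gain.
Neighbor 2 (pledges 0, payoff 109): pledging 50 → total 190, payoff 59. No gain.
Neighbor 3 (pledges 70, payoff 39): dropping to 0 → total 70, payoff 0. No gain.

Yes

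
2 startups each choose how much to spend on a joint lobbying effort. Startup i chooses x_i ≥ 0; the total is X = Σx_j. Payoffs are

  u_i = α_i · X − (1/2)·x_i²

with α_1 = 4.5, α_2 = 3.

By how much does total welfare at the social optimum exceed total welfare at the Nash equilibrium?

14.625

Startup i's FOC: ∂u_i/∂x_i = α_i − x_i = 0, so x_i* = α_i.
NE contributions = (4.5, 3); X = 7.5.
W^NE = (Σα)·X − ½Σα_i² = 7.5² − ½·29.25 = 41.625.
Planner sets x_i = Σα_j = 7.5 for every i, so X^SO = 2·7.5 = 15.
W^SO = (Σα)·X^SO − ½·2·(Σα)² = (2/2)·7.5² = 56.25.
Deadweight loss = W^SO − W^NE = 14.625.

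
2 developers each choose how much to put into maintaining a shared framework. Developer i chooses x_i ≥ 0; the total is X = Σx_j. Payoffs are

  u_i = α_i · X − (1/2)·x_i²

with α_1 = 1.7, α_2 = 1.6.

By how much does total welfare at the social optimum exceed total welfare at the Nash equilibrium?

2.725

Developer i's FOC: ∂u_i/∂x_i = α_i − x_i = 0, so x_i* = α_i.
NE contributions = (1.7, 1.6); X = 3.3.
W^NE = (Σα)·X − ½Σα_i² = 3.3² − ½·5.45 = 8.165.
Planner sets x_i = Σα_j = 3.3 for every i, so X^SO = 2·3.3 = 6.6.
W^SO = (Σα)·X^SO − ½·2·(Σα)² = (2/2)·3.3² = 10.89.
Deadweight loss = W^SO − W^NE = 2.725.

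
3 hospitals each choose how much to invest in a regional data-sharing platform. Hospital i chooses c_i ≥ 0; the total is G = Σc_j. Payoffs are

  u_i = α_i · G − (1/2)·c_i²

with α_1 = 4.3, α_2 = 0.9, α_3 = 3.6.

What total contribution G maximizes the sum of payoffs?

Planner FOC: ∂(Σu_j)/∂c_i = (Σα_j) − c_i = 0, so c_i^SO = Σα_j = 8.8 for every i; G^SO = 26.4.

26.4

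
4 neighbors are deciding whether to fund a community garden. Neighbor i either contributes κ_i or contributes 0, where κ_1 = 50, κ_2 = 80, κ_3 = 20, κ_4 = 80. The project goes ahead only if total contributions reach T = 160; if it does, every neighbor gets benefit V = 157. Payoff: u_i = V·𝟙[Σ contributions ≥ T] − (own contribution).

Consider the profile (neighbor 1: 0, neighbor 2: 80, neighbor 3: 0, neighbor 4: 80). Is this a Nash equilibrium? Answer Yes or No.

Yes

Total = 160 ≥ 160: provided.
Neighbor 1 (pledges 0, payoff 157): pledging 50 → total 210, payoff 107. No gain.
Neighbor 2 (pledges 80, payoff 77): dropping to 0 → total 80, payoff 0. No gain.
Neighbor 3 (pledges 0, payoff 157): pledging 20 → total 180, payoff 137. No gain.
Neighbor 4 (pledges 80, payoff 77): dropping to 0 → total 80, payoff 0. No gain.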